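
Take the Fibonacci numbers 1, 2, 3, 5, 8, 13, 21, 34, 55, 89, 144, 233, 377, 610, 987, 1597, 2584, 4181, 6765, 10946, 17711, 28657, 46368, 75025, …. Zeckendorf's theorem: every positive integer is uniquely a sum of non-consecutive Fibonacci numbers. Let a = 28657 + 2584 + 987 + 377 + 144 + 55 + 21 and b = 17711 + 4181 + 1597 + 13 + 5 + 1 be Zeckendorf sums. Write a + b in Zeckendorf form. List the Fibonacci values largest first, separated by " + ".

The two numbers are 32825 and 23508, so their sum is 56333.
largest Fibonacci ≤ 56333 is 46368; 56333 − 46368 = 9965
largest Fibonacci ≤ 9965 is 6765; 9965 − 6765 = 3200
largest Fibonacci ≤ 3200 is 2584; 3200 − 2584 = 616
largest Fibonacci ≤ 616 is 610; 616 − 610 = 6
largest Fibonacci ≤ 6 is 5; 6 − 5 = 1
largest Fibonacci ≤ 1 is 1; 1 − 1 = 0

46368 + 6765 + 2584 + 610 + 5 + 1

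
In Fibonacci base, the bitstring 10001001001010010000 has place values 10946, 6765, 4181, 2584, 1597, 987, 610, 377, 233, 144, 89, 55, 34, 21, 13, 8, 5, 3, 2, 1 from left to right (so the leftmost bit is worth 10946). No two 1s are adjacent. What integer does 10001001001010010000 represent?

13051

Summing the place values of the 1 bits: 10946 + 1597 + 377 + 89 + 34 + 8 = 13051.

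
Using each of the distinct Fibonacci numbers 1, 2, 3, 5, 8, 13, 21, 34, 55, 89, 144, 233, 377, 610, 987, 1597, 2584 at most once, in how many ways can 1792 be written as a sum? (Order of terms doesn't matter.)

Each representation comes from the Zeckendorf form by replacing some F_k with F_{k−1} + F_{k−2} where possible.
1792 = 1597+144+34+13+3+1 = 1597+144+34+8+5+3+1 = 1597+89+55+34+13+3+1 = 987+610+144+34+13+3+1 = 1597+144+21+13+8+5+3+1 = … (13 more), for 18 in all.

18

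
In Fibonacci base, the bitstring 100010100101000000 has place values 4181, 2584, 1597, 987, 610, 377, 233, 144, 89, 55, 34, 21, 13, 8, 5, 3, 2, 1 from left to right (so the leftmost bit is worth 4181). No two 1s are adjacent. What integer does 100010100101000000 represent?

Summing the place values of the 1 bits: 4181 + 610 + 233 + 55 + 21 = 5100.

5100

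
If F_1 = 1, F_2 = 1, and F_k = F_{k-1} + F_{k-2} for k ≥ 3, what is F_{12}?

Iterating the recurrence up to F_{5} = 5 and F_{4} = 3:
F_{6} = F_{5} + F_{4} = 5 + 3 = 8
F_{7} = F_{6} + F_{5} = 8 + 5 = 13
F_{8} = F_{7} + F_{6} = 13 + 8 = 21
F_{9} = F_{8} + F_{7} = 21 + 13 = 34
F_{10} = F_{9} + F_{8} = 34 + 21 = 55
F_{11} = F_{10} + F_{9} = 55 + 34 = 89
F_{12} = F_{11} + F_{10} = 89 + 55 = 144

144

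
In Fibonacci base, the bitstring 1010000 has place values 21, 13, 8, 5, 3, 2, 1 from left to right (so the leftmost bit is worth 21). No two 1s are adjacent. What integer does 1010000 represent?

29

Summing the place values of the 1 bits: 21 + 8 = 29.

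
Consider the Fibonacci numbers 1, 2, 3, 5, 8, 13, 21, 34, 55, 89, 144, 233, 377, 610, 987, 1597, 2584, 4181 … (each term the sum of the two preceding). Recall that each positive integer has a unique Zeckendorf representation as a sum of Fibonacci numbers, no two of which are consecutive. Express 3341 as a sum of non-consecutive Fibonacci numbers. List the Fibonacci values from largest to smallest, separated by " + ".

2584 ≤ 3341 < 4181, so take 2584; remainder 757
610 ≤ 757 < 987, so take 610; remainder 147
144 ≤ 147 < 233, so take 144; remainder 3
3 ≤ 3 < 5, so take 3; remainder 0
So 3341 = 2584 + 610 + 144 + 3, with no two terms consecutive in the sequence.

2584 + 610 + 144 + 3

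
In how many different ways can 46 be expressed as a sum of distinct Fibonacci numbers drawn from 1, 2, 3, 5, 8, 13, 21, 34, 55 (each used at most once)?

46 = 34+8+3+1 = 21+13+8+3+1 — 2 representations.

2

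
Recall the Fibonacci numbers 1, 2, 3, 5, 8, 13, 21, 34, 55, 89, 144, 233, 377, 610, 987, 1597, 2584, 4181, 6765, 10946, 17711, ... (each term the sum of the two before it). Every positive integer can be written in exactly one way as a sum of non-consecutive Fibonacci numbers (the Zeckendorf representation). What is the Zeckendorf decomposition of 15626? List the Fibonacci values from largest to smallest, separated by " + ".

10946 + 4181 + 377 + 89 + 21 + 8 + 3 + 1

15626 − 10946 = 4680
4680 − 4181 = 499
499 − 377 = 122
122 − 89 = 33
33 − 21 = 12
12 − 8 = 4
4 − 3 = 1
1 − 1 = 0
So 15626 = 10946 + 4181 + 377 + 89 + 21 + 8 + 3 + 1, with no two terms consecutive in the sequence.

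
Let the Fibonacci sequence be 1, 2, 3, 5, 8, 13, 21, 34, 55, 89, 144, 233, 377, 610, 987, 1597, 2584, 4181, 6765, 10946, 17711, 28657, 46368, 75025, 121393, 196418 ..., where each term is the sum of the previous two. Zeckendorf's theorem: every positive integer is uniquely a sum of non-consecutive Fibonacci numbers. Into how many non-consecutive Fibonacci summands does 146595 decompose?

Greedy algorithm:
121393 ≤ 146595 < 196418, so take 121393; remainder 25202
17711 ≤ 25202 < 28657, so take 17711; remainder 7491
6765 ≤ 7491 < 10946, so take 6765; remainder 726
610 ≤ 726 < 987, so take 610; remainder 116
89 ≤ 116 < 144, so take 89; remainder 27
21 ≤ 27 < 34, so take 21; remainder 6
5 ≤ 6 < 8, so take 5; remainder 1
1 ≤ 1 < 2, so take 1; remainder 0
146595 = 121393 + 17711 + 6765 + 610 + 89 + 21 + 5 + 1, which has 8 terms.

8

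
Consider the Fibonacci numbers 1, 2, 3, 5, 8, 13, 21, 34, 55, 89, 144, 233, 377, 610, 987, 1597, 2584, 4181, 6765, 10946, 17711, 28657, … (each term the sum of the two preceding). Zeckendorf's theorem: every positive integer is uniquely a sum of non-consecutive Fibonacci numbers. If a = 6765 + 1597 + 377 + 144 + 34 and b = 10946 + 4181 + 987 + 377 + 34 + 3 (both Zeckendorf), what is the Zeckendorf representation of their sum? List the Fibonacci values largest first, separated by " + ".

17711 + 6765 + 610 + 233 + 89 + 34 + 3

The two numbers are 8917 and 16528, so their sum is 25445.
Repeatedly subtract the largest Fibonacci number that fits:
25445 − 17711 = 7734
7734 − 6765 = 969
969 − 610 = 359
359 − 233 = 126
126 − 89 = 37
37 − 34 = 3
3 − 3 = 0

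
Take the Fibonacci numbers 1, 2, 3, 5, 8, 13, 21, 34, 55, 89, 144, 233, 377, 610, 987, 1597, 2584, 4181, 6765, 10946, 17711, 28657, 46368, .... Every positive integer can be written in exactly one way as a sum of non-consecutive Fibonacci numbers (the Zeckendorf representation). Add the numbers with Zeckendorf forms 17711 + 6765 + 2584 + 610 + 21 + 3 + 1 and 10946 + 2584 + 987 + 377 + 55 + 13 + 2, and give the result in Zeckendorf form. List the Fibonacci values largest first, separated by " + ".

The two numbers are 27695 and 14964, so their sum is 42659.
take 28657 (≤ 42659); 42659 − 28657 = 14002
take 10946 (≤ 14002); 14002 − 10946 = 3056
take 2584 (≤ 3056); 3056 − 2584 = 472
take 377 (≤ 472); 472 − 377 = 95
take 89 (≤ 95); 95 − 89 = 6
take 5 (≤ 6); 6 − 5 = 1
take 1 (≤ 1); 1 − 1 = 0

28657 + 10946 + 2584 + 377 + 89 + 5 + 1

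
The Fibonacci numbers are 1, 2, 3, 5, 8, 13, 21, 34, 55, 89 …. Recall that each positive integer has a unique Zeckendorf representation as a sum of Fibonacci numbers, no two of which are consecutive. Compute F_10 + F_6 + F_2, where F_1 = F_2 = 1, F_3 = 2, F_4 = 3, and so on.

F_10 + F_6 + F_2 = 55 + 8 + 1 = 64.

64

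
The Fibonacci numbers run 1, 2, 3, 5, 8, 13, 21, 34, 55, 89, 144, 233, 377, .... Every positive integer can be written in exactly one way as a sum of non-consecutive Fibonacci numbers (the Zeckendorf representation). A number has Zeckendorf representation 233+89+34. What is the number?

356

233+89+34 = 356.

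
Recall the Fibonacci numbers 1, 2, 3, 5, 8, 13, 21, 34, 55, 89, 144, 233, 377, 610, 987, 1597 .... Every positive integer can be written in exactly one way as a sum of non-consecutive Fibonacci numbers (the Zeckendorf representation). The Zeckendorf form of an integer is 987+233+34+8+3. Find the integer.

987+233+34+8+3 = 1265.

1265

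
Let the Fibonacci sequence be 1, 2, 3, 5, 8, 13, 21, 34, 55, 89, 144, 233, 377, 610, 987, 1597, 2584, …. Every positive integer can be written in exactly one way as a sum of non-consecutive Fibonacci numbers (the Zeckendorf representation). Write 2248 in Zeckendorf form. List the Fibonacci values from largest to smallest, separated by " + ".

Greedy algorithm:
2248: greatest Fibonacci not exceeding it is 1597, leaving 651
651: greatest Fibonacci not exceeding it is 610, leaving 41
41: greatest Fibonacci not exceeding it is 34, leaving 7
7: greatest Fibonacci not exceeding it is 5, leaving 2
2: greatest Fibonacci not exceeding it is 2, leaving 0
So 2248 = 1597 + 610 + 34 + 5 + 2, with no two terms consecutive in the sequence.

1597 + 610 + 34 + 5 + 2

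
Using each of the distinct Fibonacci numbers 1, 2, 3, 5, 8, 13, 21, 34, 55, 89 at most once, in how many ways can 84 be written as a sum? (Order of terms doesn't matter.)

Each representation comes from the Zeckendorf form by replacing some F_k with F_{k−1} + F_{k−2} where possible.
84 = 55+21+8 = 55+21+5+3 = 55+21+5+2+1 = 55+13+8+5+3 = … (3 more), for 7 in all.

7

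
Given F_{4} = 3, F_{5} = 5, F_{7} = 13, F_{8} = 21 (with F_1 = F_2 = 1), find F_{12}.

144

By the addition formula F_{m+n} = F_m F_{n+1} + F_{m−1} F_n with m=5, n=7: F_{12} = 5·21 + 3·13 = 105 + 39 = 144.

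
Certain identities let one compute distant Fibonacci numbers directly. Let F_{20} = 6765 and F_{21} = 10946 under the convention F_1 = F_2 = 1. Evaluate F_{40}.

By the doubling identity F_{2k} = F_k(2F_{k+1} − F_k): F_{40} = 6765·(2·10946 − 6765) = 6765·15127 = 102334155.

102334155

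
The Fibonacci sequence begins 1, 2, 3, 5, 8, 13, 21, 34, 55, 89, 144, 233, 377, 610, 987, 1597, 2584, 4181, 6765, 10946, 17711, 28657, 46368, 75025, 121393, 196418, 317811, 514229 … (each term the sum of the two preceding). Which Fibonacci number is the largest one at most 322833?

317811 ≤ 322833 < 514229, so the largest Fibonacci number not exceeding 322833 is 317811.

317811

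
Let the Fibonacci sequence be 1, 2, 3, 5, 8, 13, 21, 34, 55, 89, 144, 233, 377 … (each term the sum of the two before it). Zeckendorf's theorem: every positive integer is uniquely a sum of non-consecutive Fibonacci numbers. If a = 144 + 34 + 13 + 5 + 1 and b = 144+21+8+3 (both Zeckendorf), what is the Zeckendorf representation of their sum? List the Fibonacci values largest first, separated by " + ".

233 + 89 + 34 + 13 + 3 + 1

The two numbers are 197 and 176, so their sum is 373.
373 − 233 = 140
140 − 89 = 51
51 − 34 = 17
17 − 13 = 4
4 − 3 = 1
1 − 1 = 0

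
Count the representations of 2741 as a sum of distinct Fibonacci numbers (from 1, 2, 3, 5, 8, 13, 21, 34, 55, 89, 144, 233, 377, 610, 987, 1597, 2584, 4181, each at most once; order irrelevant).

33

Starting from the Zeckendorf form and repeatedly splitting a term F_k into F_{k−1} + F_{k−2} (when neither is already used) reaches every representation.
2741 = 2584+144+13 = 2584+144+8+5 = 2584+89+55+13 = … (30 more), for 33 in all.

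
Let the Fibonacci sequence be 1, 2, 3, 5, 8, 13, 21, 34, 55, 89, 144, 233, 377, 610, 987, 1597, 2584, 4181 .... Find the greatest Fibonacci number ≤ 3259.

2584

2584 ≤ 3259 < 4181, so the largest Fibonacci number not exceeding 3259 is 2584.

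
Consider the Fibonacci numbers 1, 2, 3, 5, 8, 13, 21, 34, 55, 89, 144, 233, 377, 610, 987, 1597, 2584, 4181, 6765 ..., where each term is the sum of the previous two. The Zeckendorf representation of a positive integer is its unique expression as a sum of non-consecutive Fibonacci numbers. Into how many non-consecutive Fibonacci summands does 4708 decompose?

Greedily peel off the largest Fibonacci term at each step:
4181 ≤ 4708 < 6765, so take 4181; remainder 527
377 ≤ 527 < 610, so take 377; remainder 150
144 ≤ 150 < 233, so take 144; remainder 6
5 ≤ 6 < 8, so take 5; remainder 1
1 ≤ 1 < 2, so take 1; remainder 0
4708 = 4181 + 377 + 144 + 5 + 1, which has 5 terms.

5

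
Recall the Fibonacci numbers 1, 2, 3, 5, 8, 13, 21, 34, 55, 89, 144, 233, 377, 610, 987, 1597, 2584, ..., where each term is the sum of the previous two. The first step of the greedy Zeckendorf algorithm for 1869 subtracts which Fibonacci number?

1597 ≤ 1869 < 2584, so the largest Fibonacci number not exceeding 1869 is 1597.

1597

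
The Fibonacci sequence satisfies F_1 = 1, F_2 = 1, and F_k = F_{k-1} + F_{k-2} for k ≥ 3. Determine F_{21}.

10946

Iterating the recurrence up to F_{14} = 377 and F_{13} = 233:
F_{15} = F_{14} + F_{13} = 377 + 233 = 610
F_{16} = F_{15} + F_{14} = 610 + 377 = 987
F_{17} = F_{16} + F_{15} = 987 + 610 = 1597
F_{18} = F_{17} + F_{16} = 1597 + 987 = 2584
F_{19} = F_{18} + F_{17} = 2584 + 1597 = 4181
F_{20} = F_{19} + F_{18} = 4181 + 2584 = 6765
F_{21} = F_{20} + F_{19} = 6765 + 4181 = 10946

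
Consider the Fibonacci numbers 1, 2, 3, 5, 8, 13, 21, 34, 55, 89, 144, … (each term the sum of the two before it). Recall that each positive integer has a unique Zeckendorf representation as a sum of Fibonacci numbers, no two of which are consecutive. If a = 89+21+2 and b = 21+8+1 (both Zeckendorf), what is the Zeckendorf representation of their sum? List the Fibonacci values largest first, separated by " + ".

89 + 34 + 13 + 5 + 1

The two numbers are 112 and 30, so their sum is 142.
142 − 89 = 53
53 − 34 = 19
19 − 13 = 6
6 − 5 = 1
1 − 1 = 0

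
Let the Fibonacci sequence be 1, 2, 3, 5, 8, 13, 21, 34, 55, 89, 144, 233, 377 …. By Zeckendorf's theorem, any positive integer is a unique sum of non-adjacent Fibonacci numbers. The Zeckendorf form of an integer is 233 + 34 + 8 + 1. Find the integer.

276

233 + 34 + 8 + 1 = 276.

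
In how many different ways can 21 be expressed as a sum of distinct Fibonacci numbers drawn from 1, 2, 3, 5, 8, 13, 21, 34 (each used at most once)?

Each representation comes from the Zeckendorf form by replacing some F_k with F_{k−1} + F_{k−2} where possible.
21 = 21 = 13+8 = 13+5+3 = … (1 more), for 4 in all.

4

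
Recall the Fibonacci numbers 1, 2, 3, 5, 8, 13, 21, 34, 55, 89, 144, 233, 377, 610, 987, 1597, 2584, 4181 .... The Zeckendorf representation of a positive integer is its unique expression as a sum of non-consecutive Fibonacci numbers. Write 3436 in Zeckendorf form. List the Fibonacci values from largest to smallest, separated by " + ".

2584 + 610 + 233 + 8 + 1

subtract 2584 from 3436: 852 remains
subtract 610 from 852: 242 remains
subtract 233 from 242: 9 remains
subtract 8 from 9: 1 remains
subtract 1 from 1: 0 remains
So 3436 = 2584 + 610 + 233 + 8 + 1, with no two terms consecutive in the sequence.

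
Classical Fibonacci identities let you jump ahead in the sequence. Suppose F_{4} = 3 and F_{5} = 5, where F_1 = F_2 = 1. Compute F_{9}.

34

By F_{2k+1} = F_k² + F_{k+1}²: F_{9} = 3² + 5² = 9 + 25 = 34.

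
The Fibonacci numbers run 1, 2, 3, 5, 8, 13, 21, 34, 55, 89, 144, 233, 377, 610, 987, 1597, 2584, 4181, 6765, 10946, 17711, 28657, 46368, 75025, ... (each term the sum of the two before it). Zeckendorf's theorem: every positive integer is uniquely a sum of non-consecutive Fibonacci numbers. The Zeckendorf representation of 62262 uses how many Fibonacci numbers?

6

46368 ≤ 62262 < 75025, so take 46368; remainder 15894
10946 ≤ 15894 < 17711, so take 10946; remainder 4948
4181 ≤ 4948 < 6765, so take 4181; remainder 767
610 ≤ 767 < 987, so take 610; remainder 157
144 ≤ 157 < 233, so take 144; remainder 13
13 ≤ 13 < 21, so take 13; remainder 0
62262 = 46368 + 10946 + 4181 + 610 + 144 + 13, which has 6 terms.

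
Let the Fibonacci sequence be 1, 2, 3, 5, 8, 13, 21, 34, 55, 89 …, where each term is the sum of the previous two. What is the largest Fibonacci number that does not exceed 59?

55 ≤ 59 < 89, so the largest Fibonacci number not exceeding 59 is 55.

55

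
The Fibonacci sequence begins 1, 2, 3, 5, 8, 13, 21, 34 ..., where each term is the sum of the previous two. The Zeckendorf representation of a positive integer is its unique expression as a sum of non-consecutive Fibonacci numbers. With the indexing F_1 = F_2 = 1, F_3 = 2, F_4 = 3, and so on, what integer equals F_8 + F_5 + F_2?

27

F_8 + F_5 + F_2 = 21 + 5 + 1 = 27.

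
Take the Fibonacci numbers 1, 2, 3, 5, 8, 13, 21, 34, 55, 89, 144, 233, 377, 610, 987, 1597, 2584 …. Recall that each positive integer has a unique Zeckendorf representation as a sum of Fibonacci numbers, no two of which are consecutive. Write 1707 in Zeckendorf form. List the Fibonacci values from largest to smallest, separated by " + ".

1597 + 89 + 21

Greedily peel off the largest Fibonacci term at each step:
take 1597 (≤ 1707); 1707 − 1597 = 110
take 89 (≤ 110); 110 − 89 = 21
take 21 (≤ 21); 21 − 21 = 0
So 1707 = 1597 + 89 + 21, with no two terms consecutive in the sequence.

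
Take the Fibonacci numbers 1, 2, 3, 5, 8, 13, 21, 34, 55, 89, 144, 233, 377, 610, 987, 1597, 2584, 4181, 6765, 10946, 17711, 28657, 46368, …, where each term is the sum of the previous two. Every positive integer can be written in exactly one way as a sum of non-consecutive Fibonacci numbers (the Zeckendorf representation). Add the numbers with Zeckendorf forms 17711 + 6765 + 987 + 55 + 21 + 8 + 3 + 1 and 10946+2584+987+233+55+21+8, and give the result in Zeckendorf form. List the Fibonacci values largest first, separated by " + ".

28657 + 10946 + 610 + 144 + 21 + 5 + 2

The two numbers are 25551 and 14834, so their sum is 40385.
Greedily peel off the largest Fibonacci term at each step:
40385: greatest Fibonacci not exceeding it is 28657, leaving 11728
11728: greatest Fibonacci not exceeding it is 10946, leaving 782
782: greatest Fibonacci not exceeding it is 610, leaving 172
172: greatest Fibonacci not exceeding it is 144, leaving 28
28: greatest Fibonacci not exceeding it is 21, leaving 7
7: greatest Fibonacci not exceeding it is 5, leaving 2
2: greatest Fibonacci not exceeding it is 2, leaving 0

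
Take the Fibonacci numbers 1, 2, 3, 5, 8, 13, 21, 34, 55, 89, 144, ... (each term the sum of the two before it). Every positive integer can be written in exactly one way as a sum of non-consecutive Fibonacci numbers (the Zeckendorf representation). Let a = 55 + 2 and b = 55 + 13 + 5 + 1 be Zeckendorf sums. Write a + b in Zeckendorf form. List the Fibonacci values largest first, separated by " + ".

The two numbers are 57 and 74, so their sum is 131.
Greedily peel off the largest Fibonacci term at each step:
131 − 89 = 42
42 − 34 = 8
8 − 8 = 0

89 + 34 + 8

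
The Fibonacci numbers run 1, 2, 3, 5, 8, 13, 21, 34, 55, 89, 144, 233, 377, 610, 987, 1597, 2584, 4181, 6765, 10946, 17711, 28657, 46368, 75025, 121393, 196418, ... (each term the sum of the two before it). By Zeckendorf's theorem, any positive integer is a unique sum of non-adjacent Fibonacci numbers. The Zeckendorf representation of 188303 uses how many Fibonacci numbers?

7

188303: greatest Fibonacci not exceeding it is 121393, leaving 66910
66910: greatest Fibonacci not exceeding it is 46368, leaving 20542
20542: greatest Fibonacci not exceeding it is 17711, leaving 2831
2831: greatest Fibonacci not exceeding it is 2584, leaving 247
247: greatest Fibonacci not exceeding it is 233, leaving 14
14: greatest Fibonacci not exceeding it is 13, leaving 1
1: greatest Fibonacci not exceeding it is 1, leaving 0
188303 = 121393 + 46368 + 17711 + 2584 + 233 + 13 + 1, which has 7 terms.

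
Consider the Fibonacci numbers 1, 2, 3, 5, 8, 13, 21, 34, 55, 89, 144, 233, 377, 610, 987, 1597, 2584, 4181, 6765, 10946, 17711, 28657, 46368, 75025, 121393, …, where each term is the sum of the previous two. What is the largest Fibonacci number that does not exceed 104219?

75025 ≤ 104219 < 121393, so the largest Fibonacci number not exceeding 104219 is 75025.

75025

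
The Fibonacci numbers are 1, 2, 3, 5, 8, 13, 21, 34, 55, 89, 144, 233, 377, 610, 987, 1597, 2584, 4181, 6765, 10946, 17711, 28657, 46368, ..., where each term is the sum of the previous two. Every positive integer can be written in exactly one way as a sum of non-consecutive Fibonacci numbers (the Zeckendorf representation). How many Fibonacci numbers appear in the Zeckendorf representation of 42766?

7

42766: greatest Fibonacci not exceeding it is 28657, leaving 14109
14109: greatest Fibonacci not exceeding it is 10946, leaving 3163
3163: greatest Fibonacci not exceeding it is 2584, leaving 579
579: greatest Fibonacci not exceeding it is 377, leaving 202
202: greatest Fibonacci not exceeding it is 144, leaving 58
58: greatest Fibonacci not exceeding it is 55, leaving 3
3: greatest Fibonacci not exceeding it is 3, leaving 0
42766 = 28657 + 10946 + 2584 + 377 + 144 + 55 + 3, which has 7 terms.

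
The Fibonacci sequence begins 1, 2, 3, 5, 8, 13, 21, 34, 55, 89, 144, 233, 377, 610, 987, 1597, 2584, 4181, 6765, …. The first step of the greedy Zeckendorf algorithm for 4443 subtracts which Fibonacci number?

4181

4181 ≤ 4443 < 6765, so the largest Fibonacci number not exceeding 4443 is 4181.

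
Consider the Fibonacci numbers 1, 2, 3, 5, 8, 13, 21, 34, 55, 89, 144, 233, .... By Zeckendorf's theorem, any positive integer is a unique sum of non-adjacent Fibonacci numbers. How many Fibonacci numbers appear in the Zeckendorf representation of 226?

take 144 (≤ 226); 226 − 144 = 82
take 55 (≤ 82); 82 − 55 = 27
take 21 (≤ 27); 27 − 21 = 6
take 5 (≤ 6); 6 − 5 = 1
take 1 (≤ 1); 1 − 1 = 0
226 = 144 + 55 + 21 + 5 + 1, which has 5 terms.

5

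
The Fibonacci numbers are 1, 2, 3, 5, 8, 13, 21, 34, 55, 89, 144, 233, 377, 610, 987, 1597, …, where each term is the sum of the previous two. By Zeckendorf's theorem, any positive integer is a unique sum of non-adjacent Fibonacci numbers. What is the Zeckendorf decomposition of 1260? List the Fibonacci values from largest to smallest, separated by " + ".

987 + 233 + 34 + 5 + 1

Greedy algorithm:
subtract 987 from 1260: 273 remains
subtract 233 from 273: 40 remains
subtract 34 from 40: 6 remains
subtract 5 from 6: 1 remains
subtract 1 from 1: 0 remains
So 1260 = 987 + 233 + 34 + 5 + 1, with no two terms consecutive in the sequence.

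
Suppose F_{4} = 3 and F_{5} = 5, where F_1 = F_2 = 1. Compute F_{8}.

21

By the doubling identity F_{2k} = F_k(2F_{k+1} − F_k): F_{8} = 3·(2·5 − 3) = 3·7 = 21.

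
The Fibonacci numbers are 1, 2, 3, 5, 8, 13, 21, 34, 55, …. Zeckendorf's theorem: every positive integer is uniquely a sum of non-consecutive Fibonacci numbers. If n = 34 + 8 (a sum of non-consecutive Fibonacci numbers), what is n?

34 + 8 = 42.

42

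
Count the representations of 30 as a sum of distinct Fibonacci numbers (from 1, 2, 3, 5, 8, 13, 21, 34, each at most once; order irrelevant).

Starting from the Zeckendorf form and repeatedly splitting a term F_k into F_{k−1} + F_{k−2} (when neither is already used) reaches every representation.
30 = 21+8+1 = 21+5+3+1 = 13+8+5+3+1 — 3 representations.

3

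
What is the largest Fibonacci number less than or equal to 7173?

6765

6765 ≤ 7173 < 10946, so the largest Fibonacci number not exceeding 7173 is 6765.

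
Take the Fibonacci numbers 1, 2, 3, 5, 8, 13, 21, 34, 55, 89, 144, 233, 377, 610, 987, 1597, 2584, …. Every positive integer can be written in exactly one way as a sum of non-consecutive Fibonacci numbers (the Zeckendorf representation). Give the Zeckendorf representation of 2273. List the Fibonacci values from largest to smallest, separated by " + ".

1597 + 610 + 55 + 8 + 3

Repeatedly subtract the largest Fibonacci number that fits:
largest Fibonacci ≤ 2273 is 1597; 2273 − 1597 = 676
largest Fibonacci ≤ 676 is 610; 676 − 610 = 66
largest Fibonacci ≤ 66 is 55; 66 − 55 = 11
largest Fibonacci ≤ 11 is 8; 11 − 8 = 3
largest Fibonacci ≤ 3 is 3; 3 − 3 = 0
So 2273 = 1597 + 610 + 55 + 8 + 3, with no two terms consecutive in the sequence.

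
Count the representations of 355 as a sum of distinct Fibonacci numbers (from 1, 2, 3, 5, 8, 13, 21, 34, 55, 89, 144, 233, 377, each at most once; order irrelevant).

Starting from the Zeckendorf form and repeatedly splitting a term F_k into F_{k−1} + F_{k−2} (when neither is already used) reaches every representation.
355 = 233+89+21+8+3+1 = 233+55+34+21+8+3+1 = 144+89+55+34+21+8+3+1 — 3 representations.

3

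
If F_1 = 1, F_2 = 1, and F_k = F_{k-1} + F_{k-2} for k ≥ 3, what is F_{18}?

2584

Iterating the recurrence up to F_{12} = 144 and F_{11} = 89:
F_{13} = F_{12} + F_{11} = 144 + 89 = 233
F_{14} = F_{13} + F_{12} = 233 + 144 = 377
F_{15} = F_{14} + F_{13} = 377 + 233 = 610
F_{16} = F_{15} + F_{14} = 610 + 377 = 987
F_{17} = F_{16} + F_{15} = 987 + 610 = 1597
F_{18} = F_{17} + F_{16} = 1597 + 987 = 2584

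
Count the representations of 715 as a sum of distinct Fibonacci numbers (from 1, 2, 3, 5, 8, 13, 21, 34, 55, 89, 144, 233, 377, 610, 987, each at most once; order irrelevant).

26

Starting from the Zeckendorf form and repeatedly splitting a term F_k into F_{k−1} + F_{k−2} (when neither is already used) reaches every representation.
715 = 610+89+13+3 = 610+89+13+2+1 = 610+89+8+5+3 = … (23 more), for 26 in all.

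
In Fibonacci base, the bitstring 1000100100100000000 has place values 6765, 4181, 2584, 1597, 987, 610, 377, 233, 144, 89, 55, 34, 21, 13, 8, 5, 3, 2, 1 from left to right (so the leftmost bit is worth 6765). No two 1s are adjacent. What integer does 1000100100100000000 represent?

8040

Summing the place values of the 1 bits: 6765 + 987 + 233 + 55 = 8040.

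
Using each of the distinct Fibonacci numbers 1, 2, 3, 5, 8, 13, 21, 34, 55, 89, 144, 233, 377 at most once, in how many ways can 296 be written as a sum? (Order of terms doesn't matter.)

296 = 233+55+8 = 233+55+5+3 = 233+34+21+8 = 144+89+55+8 = … (12 more), for 16 in all.

16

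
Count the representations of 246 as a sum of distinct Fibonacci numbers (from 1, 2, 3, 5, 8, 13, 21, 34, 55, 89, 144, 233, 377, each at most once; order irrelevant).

Each representation comes from the Zeckendorf form by replacing some F_k with F_{k−1} + F_{k−2} where possible.
246 = 233+13 = 233+8+5 = 144+89+13 = 233+8+3+2 = 144+89+8+5 = … (6 more), for 11 in all.

11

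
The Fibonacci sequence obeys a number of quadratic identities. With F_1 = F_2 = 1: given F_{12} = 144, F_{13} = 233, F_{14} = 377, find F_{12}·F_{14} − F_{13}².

144·377 − 233² = 54288 − 54289 = -1. (Cassini's identity: F_{k−1}F_{k+1} − F_k² = (−1)^k.)

-1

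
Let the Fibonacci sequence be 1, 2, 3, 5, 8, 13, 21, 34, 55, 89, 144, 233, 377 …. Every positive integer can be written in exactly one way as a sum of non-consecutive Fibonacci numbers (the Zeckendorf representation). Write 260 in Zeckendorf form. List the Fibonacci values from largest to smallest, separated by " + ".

233 + 21 + 5 + 1

Greedy algorithm:
233 ≤ 260 < 377, so take 233; remainder 27
21 ≤ 27 < 34, so take 21; remainder 6
5 ≤ 6 < 8, so take 5; remainder 1
1 ≤ 1 < 2, so take 1; remainder 0
So 260 = 233 + 21 + 5 + 1, with no two terms consecutive in the sequence.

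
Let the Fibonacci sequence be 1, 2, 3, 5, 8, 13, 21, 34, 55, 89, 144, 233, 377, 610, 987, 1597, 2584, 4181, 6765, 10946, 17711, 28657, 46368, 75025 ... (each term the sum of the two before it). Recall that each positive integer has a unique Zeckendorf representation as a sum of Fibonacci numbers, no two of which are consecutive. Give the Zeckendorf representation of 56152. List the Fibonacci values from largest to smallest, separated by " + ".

Repeatedly subtract the largest Fibonacci number that fits:
56152 − 46368 = 9784
9784 − 6765 = 3019
3019 − 2584 = 435
435 − 377 = 58
58 − 55 = 3
3 − 3 = 0
So 56152 = 46368 + 6765 + 2584 + 377 + 55 + 3, with no two terms consecutive in the sequence.

46368 + 6765 + 2584 + 377 + 55 + 3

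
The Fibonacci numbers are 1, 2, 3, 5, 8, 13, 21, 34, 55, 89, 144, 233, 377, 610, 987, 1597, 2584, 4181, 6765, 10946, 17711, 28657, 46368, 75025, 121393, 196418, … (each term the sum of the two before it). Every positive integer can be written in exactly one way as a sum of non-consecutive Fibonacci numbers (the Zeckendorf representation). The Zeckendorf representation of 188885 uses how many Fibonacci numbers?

10

Repeatedly subtract the largest Fibonacci number that fits:
subtract 121393 from 188885: 67492 remains
subtract 46368 from 67492: 21124 remains
subtract 17711 from 21124: 3413 remains
subtract 2584 from 3413: 829 remains
subtract 610 from 829: 219 remains
subtract 144 from 219: 75 remains
subtract 55 from 75: 20 remains
subtract 13 from 20: 7 remains
subtract 5 from 7: 2 remains
subtract 2 from 2: 0 remains
188885 = 121393 + 46368 + 17711 + 2584 + 610 + 144 + 55 + 13 + 5 + 2, which has 10 terms.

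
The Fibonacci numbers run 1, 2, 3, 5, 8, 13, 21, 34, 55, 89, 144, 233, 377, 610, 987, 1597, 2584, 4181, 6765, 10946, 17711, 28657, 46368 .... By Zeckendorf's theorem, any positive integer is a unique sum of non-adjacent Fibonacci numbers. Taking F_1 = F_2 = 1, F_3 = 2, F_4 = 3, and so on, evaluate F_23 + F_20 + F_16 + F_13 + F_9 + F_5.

F_23 + F_20 + F_16 + F_13 + F_9 + F_5 = 28657 + 6765 + 987 + 233 + 34 + 5 = 36681.

36681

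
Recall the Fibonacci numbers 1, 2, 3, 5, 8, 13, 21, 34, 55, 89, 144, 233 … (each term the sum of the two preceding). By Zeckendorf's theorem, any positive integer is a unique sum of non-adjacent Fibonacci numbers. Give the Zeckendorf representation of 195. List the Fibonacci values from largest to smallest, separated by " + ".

Greedy algorithm:
largest Fibonacci ≤ 195 is 144; 195 − 144 = 51
largest Fibonacci ≤ 51 is 34; 51 − 34 = 17
largest Fibonacci ≤ 17 is 13; 17 − 13 = 4
largest Fibonacci ≤ 4 is 3; 4 − 3 = 1
largest Fibonacci ≤ 1 is 1; 1 − 1 = 0
So 195 = 144 + 34 + 13 + 3 + 1, with no two terms consecutive in the sequence.

144 + 34 + 13 + 3 + 1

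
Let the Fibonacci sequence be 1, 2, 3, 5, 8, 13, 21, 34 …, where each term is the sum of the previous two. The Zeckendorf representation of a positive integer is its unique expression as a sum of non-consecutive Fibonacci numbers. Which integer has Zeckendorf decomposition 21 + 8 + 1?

21 + 8 + 1 = 30.

30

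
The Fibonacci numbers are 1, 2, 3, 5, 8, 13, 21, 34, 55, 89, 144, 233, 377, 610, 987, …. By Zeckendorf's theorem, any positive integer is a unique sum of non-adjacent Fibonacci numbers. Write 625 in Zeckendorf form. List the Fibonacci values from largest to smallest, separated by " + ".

610 + 13 + 2

Greedily peel off the largest Fibonacci term at each step:
largest Fibonacci ≤ 625 is 610; 625 − 610 = 15
largest Fibonacci ≤ 15 is 13; 15 − 13 = 2
largest Fibonacci ≤ 2 is 2; 2 − 2 = 0
So 625 = 610 + 13 + 2, with no two terms consecutive in the sequence.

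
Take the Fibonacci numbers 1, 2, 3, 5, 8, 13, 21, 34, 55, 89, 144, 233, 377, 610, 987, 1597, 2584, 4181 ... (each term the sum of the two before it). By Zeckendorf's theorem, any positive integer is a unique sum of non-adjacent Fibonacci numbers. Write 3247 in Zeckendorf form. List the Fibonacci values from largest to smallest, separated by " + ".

Greedily peel off the largest Fibonacci term at each step:
subtract 2584 from 3247: 663 remains
subtract 610 from 663: 53 remains
subtract 34 from 53: 19 remains
subtract 13 from 19: 6 remains
subtract 5 from 6: 1 remains
subtract 1 from 1: 0 remains
So 3247 = 2584 + 610 + 34 + 13 + 5 + 1, with no two terms consecutive in the sequence.

2584 + 610 + 34 + 13 + 5 + 1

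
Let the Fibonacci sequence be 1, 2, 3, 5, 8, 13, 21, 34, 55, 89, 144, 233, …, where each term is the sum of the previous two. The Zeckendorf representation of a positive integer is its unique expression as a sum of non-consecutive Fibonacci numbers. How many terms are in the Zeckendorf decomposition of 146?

144 ≤ 146 < 233, so take 144; remainder 2
2 ≤ 2 < 3, so take 2; remainder 0
146 = 144 + 2, which has 2 terms.

2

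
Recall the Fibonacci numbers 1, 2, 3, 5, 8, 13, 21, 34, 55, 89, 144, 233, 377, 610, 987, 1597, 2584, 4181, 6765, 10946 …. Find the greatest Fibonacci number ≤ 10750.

6765 ≤ 10750 < 10946, so the largest Fibonacci number not exceeding 10750 is 6765.

6765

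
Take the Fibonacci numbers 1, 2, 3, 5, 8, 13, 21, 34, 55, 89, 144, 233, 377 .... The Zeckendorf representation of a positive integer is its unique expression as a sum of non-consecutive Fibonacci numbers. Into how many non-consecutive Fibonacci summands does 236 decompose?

2

233 ≤ 236 < 377, so take 233; remainder 3
3 ≤ 3 < 5, so take 3; remainder 0
236 = 233 + 3, which has 2 terms.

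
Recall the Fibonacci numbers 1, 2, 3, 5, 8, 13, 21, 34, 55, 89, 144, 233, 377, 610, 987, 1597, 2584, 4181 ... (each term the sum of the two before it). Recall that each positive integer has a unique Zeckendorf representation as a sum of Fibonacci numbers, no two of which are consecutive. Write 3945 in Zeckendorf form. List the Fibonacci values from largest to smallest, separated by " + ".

2584 + 987 + 233 + 89 + 34 + 13 + 5

subtract 2584 from 3945: 1361 remains
subtract 987 from 1361: 374 remains
subtract 233 from 374: 141 remains
subtract 89 from 141: 52 remains
subtract 34 from 52: 18 remains
subtract 13 from 18: 5 remains
subtract 5 from 5: 0 remains
So 3945 = 2584 + 987 + 233 + 89 + 34 + 13 + 5, with no two terms consecutive in the sequence.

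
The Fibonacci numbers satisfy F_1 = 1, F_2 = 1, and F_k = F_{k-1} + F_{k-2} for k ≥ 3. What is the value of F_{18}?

2584

Iterating the recurrence up to F_{10} = 55 and F_{9} = 34:
F_{11} = F_{10} + F_{9} = 55 + 34 = 89
F_{12} = F_{11} + F_{10} = 89 + 55 = 144
F_{13} = F_{12} + F_{11} = 144 + 89 = 233
F_{14} = F_{13} + F_{12} = 233 + 144 = 377
F_{15} = F_{14} + F_{13} = 377 + 233 = 610
F_{16} = F_{15} + F_{14} = 610 + 377 = 987
F_{17} = F_{16} + F_{15} = 987 + 610 = 1597
F_{18} = F_{17} + F_{16} = 1597 + 987 = 2584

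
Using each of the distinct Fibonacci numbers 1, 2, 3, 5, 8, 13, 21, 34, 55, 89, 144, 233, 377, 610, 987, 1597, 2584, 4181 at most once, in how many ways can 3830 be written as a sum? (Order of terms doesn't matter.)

Starting from the Zeckendorf form and repeatedly splitting a term F_k into F_{k−1} + F_{k−2} (when neither is already used) reaches every representation.
3830 = 2584+987+233+21+5 = 2584+987+233+21+3+2 = 2584+987+233+13+8+5 = … (33 more), for 36 in all.

36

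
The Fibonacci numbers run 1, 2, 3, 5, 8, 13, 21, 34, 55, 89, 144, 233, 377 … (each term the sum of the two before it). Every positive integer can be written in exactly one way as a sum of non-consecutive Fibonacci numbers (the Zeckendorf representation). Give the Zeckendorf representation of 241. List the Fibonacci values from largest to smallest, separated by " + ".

233 ≤ 241 < 377, so take 233; remainder 8
8 ≤ 8 < 13, so take 8; remainder 0
So 241 = 233 + 8, with no two terms consecutive in the sequence.

233 + 8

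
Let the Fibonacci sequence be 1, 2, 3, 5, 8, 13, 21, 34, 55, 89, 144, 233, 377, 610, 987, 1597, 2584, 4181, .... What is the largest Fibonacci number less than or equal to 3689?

2584 ≤ 3689 < 4181, so the largest Fibonacci number not exceeding 3689 is 2584.

2584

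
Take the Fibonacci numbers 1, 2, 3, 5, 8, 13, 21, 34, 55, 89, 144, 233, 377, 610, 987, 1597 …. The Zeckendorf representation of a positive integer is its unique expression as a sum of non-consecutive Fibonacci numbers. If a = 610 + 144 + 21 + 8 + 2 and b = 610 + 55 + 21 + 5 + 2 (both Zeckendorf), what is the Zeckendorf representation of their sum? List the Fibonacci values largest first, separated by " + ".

The two numbers are 785 and 693, so their sum is 1478.
subtract 987 from 1478: 491 remains
subtract 377 from 491: 114 remains
subtract 89 from 114: 25 remains
subtract 21 from 25: 4 remains
subtract 3 from 4: 1 remains
subtract 1 from 1: 0 remains

987 + 377 + 89 + 21 + 3 + 1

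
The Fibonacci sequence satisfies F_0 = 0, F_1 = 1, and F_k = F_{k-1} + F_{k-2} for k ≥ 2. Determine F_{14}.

Iterating the recurrence up to F_{6} = 8 and F_{5} = 5:
F_{7} = F_{6} + F_{5} = 8 + 5 = 13
F_{8} = F_{7} + F_{6} = 13 + 8 = 21
F_{9} = F_{8} + F_{7} = 21 + 13 = 34
F_{10} = F_{9} + F_{8} = 34 + 21 = 55
F_{11} = F_{10} + F_{9} = 55 + 34 = 89
F_{12} = F_{11} + F_{10} = 89 + 55 = 144
F_{13} = F_{12} + F_{11} = 144 + 89 = 233
F_{14} = F_{13} + F_{12} = 233 + 144 = 377

377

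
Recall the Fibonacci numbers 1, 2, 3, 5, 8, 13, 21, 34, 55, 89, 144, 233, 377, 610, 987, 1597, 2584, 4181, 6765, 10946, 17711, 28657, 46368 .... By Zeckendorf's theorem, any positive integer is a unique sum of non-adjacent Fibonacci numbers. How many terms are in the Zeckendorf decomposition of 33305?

28657 ≤ 33305 < 46368, so take 28657; remainder 4648
4181 ≤ 4648 < 6765, so take 4181; remainder 467
377 ≤ 467 < 610, so take 377; remainder 90
89 ≤ 90 < 144, so take 89; remainder 1
1 ≤ 1 < 2, so take 1; remainder 0
33305 = 28657 + 4181 + 377 + 89 + 1, which has 5 terms.

5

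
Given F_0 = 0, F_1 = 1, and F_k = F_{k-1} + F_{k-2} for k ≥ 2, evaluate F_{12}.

Iterating the recurrence up to F_{8} = 21 and F_{7} = 13:
F_{9} = F_{8} + F_{7} = 21 + 13 = 34
F_{10} = F_{9} + F_{8} = 34 + 21 = 55
F_{11} = F_{10} + F_{9} = 55 + 34 = 89
F_{12} = F_{11} + F_{10} = 89 + 55 = 144

144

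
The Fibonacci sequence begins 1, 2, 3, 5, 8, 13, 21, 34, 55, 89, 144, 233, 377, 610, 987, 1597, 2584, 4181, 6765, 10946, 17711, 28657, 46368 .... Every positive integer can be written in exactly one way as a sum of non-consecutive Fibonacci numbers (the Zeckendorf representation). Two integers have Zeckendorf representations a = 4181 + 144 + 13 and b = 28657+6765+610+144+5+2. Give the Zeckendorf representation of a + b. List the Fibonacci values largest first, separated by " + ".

28657 + 10946 + 610 + 233 + 55 + 13 + 5 + 2

The two numbers are 4338 and 36183, so their sum is 40521.
Repeatedly subtract the largest Fibonacci number that fits:
subtract 28657 from 40521: 11864 remains
subtract 10946 from 11864: 918 remains
subtract 610 from 918: 308 remains
subtract 233 from 308: 75 remains
subtract 55 from 75: 20 remains
subtract 13 from 20: 7 remains
subtract 5 from 7: 2 remains
subtract 2 from 2: 0 remains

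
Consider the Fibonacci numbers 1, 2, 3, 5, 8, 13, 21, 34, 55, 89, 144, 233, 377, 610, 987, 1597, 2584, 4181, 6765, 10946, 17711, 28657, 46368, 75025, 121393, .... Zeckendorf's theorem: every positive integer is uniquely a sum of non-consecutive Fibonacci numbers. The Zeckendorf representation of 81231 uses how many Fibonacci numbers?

Greedily peel off the largest Fibonacci term at each step:
75025 ≤ 81231 < 121393, so take 75025; remainder 6206
4181 ≤ 6206 < 6765, so take 4181; remainder 2025
1597 ≤ 2025 < 2584, so take 1597; remainder 428
377 ≤ 428 < 610, so take 377; remainder 51
34 ≤ 51 < 55, so take 34; remainder 17
13 ≤ 17 < 21, so take 13; remainder 4
3 ≤ 4 < 5, so take 3; remainder 1
1 ≤ 1 < 2, so take 1; remainder 0
81231 = 75025 + 4181 + 1597 + 377 + 34 + 13 + 3 + 1, which has 8 terms.

8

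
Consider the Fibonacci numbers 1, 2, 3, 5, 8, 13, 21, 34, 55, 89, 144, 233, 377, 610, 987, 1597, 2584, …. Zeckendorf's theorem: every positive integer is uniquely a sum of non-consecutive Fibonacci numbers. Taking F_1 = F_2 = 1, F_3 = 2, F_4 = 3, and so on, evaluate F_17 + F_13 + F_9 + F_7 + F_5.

F_17 + F_13 + F_9 + F_7 + F_5 = 1597 + 233 + 34 + 13 + 5 = 1882.

1882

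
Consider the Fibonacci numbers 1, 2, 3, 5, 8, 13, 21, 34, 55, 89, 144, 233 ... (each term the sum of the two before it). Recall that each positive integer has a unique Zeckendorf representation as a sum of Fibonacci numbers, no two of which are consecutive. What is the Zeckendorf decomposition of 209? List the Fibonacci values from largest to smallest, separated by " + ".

144 + 55 + 8 + 2

Greedy algorithm:
209: greatest Fibonacci not exceeding it is 144, leaving 65
65: greatest Fibonacci not exceeding it is 55, leaving 10
10: greatest Fibonacci not exceeding it is 8, leaving 2
2: greatest Fibonacci not exceeding it is 2, leaving 0
So 209 = 144 + 55 + 8 + 2, with no two terms consecutive in the sequence.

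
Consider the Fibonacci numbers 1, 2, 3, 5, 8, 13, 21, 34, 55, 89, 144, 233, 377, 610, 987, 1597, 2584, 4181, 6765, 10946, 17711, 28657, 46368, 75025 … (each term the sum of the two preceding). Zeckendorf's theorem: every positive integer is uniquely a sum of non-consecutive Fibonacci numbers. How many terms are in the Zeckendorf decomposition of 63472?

6

46368 ≤ 63472 < 75025, so take 46368; remainder 17104
10946 ≤ 17104 < 17711, so take 10946; remainder 6158
4181 ≤ 6158 < 6765, so take 4181; remainder 1977
1597 ≤ 1977 < 2584, so take 1597; remainder 380
377 ≤ 380 < 610, so take 377; remainder 3
3 ≤ 3 < 5, so take 3; remainder 0
63472 = 46368 + 10946 + 4181 + 1597 + 377 + 3, which has 6 terms.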